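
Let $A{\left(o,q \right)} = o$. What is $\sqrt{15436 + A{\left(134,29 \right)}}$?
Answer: $3 \sqrt{1730} \approx 124.78$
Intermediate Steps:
$\sqrt{15436 + A{\left(134,29 \right)}} = \sqrt{15436 + 134} = \sqrt{15570} = 3 \sqrt{1730}$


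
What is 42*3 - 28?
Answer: 98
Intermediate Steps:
42*3 - 28 = 126 - 28 = 98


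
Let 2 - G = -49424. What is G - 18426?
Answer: 31000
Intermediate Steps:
G = 49426 (G = 2 - 1*(-49424) = 2 + 49424 = 49426)
G - 18426 = 49426 - 18426 = 31000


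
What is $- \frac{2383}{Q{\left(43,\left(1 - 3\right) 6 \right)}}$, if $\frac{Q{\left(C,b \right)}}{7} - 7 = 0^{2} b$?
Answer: $- \frac{2383}{49} \approx -48.633$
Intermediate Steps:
$Q{\left(C,b \right)} = 49$ ($Q{\left(C,b \right)} = 49 + 7 \cdot 0^{2} b = 49 + 7 \cdot 0 b = 49 + 7 \cdot 0 = 49 + 0 = 49$)
$- \frac{2383}{Q{\left(43,\left(1 - 3\right) 6 \right)}} = - \frac{2383}{49}$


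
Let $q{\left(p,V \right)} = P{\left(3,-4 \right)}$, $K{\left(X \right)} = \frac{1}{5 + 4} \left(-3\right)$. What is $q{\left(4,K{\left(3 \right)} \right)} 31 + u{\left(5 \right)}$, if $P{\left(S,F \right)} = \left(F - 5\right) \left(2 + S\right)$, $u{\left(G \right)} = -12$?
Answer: $-1407$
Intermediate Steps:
$P{\left(S,F \right)} = \left(-5 + F\right) \left(2 + S\right)$
$K{\left(X \right)} = - \frac{1}{3}$ ($K{\left(X \right)} = \frac{1}{9} \left(-3\right) = - \frac{1}{3}$)
$q{\left(p,V \right)} = -45$ ($q{\left(p,V \right)} = -10 - 15 + 2 \left(-4\right) - 12 = -10 - 15 - 8 - 12 = -45$)
$q{\left(4,K{\left(3 \right)} \right)} 31 + u{\left(5 \right)} = \left(-45\right) 31 - 12 = -1395 - 12 = -1407$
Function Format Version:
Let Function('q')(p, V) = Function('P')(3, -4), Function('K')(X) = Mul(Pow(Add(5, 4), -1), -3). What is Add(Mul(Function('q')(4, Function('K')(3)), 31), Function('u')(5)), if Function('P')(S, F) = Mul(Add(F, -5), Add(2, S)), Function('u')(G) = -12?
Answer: -1407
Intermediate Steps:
Function('P')(S, F) = Mul(Add(-5, F), Add(2, S))
Function('K')(X) = Rational(-1, 3) (Function('K')(X) = Mul(Pow(9, -1), -3) = Mul(Rational(1, 9), -3) = Rational(-1, 3))
Function('q')(p, V) = -45 (Function('q')(p, V) = Add(-10, Mul(-5, 3), Mul(2, -4), Mul(-4, 3)) = Add(-10, -15, -8, -12) = -45)
Add(Mul(Function('q')(4, Function('K')(3)), 31), Function('u')(5)) = Add(Mul(-45, 31), -12) = Add(-1395, -12) = -1407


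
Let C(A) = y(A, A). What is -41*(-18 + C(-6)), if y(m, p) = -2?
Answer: 820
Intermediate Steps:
C(A) = -2
-41*(-18 + C(-6)) = -41*(-18 - 2) = -41*(-20) = 820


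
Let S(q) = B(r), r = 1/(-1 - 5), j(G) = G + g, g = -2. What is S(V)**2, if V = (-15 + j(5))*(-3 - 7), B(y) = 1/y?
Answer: 36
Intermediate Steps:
j(G) = -2 + G (j(G) = G - 2 = -2 + G)
r = -1/6 (r = 1/(-6) = -1/6 ≈ -0.16667)
V = 120 (V = (-15 + (-2 + 5))*(-3 - 7) = (-15 + 3)*(-10) = -12*(-10) = 120)
S(q) = -6 (S(q) = 1/(-1/6) = -6)
S(V)**2 = (-6)**2 = 36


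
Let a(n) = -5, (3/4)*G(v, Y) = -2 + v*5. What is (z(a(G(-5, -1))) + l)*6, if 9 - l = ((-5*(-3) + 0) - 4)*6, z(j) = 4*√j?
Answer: -342 + 24*I*√5 ≈ -342.0 + 53.666*I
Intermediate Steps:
G(v, Y) = -8/3 + 20*v/3 (G(v, Y) = 4*(-2 + v*5)/3 = 4*(-2 + 5*v)/3 = -8/3 + 20*v/3)
l = -57 (l = 9 - ((-5*(-3) + 0) - 4)*6 = 9 - ((15 + 0) - 4)*6 = 9 - (15 - 4)*6 = 9 - 11*6 = 9 - 1*66 = 9 - 66 = -57)
(z(a(G(-5, -1))) + l)*6 = (4*√(-5) - 57)*6 = (4*(I*√5) - 57)*6 = (4*I*√5 - 57)*6 = (-57 + 4*I*√5)*6 = -342 + 24*I*√5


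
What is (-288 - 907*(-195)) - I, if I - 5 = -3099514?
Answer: 3276086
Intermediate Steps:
I = -3099509 (I = 5 - 3099514 = -3099509)
(-288 - 907*(-195)) - I = (-288 - 907*(-195)) - 1*(-3099509) = (-288 + 176865) + 3099509 = 176577 + 3099509 = 3276086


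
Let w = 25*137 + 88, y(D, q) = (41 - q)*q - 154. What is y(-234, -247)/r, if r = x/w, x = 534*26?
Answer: -41740295/2314 ≈ -18038.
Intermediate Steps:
x = 13884
y(D, q) = -154 + q*(41 - q) (y(D, q) = q*(41 - q) - 154 = -154 + q*(41 - q))
w = 3513 (w = 3425 + 88 = 3513)
r = 4628/1171 (r = 13884/3513 = 13884*(1/3513) = 4628/1171 ≈ 3.9522)
y(-234, -247)/r = (-154 - 1*(-247)² + 41*(-247))/(4628/1171) = (-154 - 1*61009 - 10127)*(1171/4628) = (-154 - 61009 - 10127)*(1171/4628) = -71290*1171/4628 = -41740295/2314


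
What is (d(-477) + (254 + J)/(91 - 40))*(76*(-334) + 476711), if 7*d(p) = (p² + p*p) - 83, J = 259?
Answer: 3491362769444/119 ≈ 2.9339e+10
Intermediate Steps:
d(p) = -83/7 + 2*p²/7 (d(p) = ((p² + p*p) - 83)/7 = ((p² + p²) - 83)/7 = (2*p² - 83)/7 = (-83 + 2*p²)/7 = -83/7 + 2*p²/7)
(d(-477) + (254 + J)/(91 - 40))*(76*(-334) + 476711) = ((-83/7 + (2/7)*(-477)²) + (254 + 259)/(91 - 40))*(76*(-334) + 476711) = ((-83/7 + (2/7)*227529) + 513/51)*(-25384 + 476711) = ((-83/7 + 455058/7) + 513*(1/51))*451327 = (454975/7 + 171/17)*451327 = (7735772/119)*451327 = 3491362769444/119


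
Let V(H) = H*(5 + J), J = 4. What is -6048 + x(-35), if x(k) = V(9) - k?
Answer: -5932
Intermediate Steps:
V(H) = 9*H (V(H) = H*(5 + 4) = H*9 = 9*H)
x(k) = 81 - k (x(k) = 9*9 - k = 81 - k)
-6048 + x(-35) = -6048 + (81 - 1*(-35)) = -6048 + (81 + 35) = -6048 + 116 = -5932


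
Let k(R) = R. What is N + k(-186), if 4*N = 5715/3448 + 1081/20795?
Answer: -53223092327/286804640 ≈ -185.57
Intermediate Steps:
N = 122570713/286804640 (N = (5715/3448 + 1081/20795)/4 = (¼)*(122570713/71701160) = 122570713/286804640 ≈ 0.42737)
N + k(-186) = 122570713/286804640 - 186 = -53223092327/286804640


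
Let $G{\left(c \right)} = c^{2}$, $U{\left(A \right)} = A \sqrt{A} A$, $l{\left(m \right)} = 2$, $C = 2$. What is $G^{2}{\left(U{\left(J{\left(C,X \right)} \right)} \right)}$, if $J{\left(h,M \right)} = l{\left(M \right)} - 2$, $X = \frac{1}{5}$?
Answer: $0$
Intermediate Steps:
$X = \frac{1}{5} \approx 0.2$
$J{\left(h,M \right)} = 0$ ($J{\left(h,M \right)} = 2 - 2 = 0$)
$U{\left(A \right)} = A^{\frac{5}{2}}$ ($U{\left(A \right)} = A^{\frac{3}{2}} A = A^{\frac{5}{2}}$)
$G^{2}{\left(U{\left(J{\left(C,X \right)} \right)} \right)} = \left(\left(0^{\frac{5}{2}}\right)^{2}\right)^{2} = \left(0^{2}\right)^{2} = 0^{2} = 0$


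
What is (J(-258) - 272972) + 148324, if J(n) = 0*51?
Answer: -124648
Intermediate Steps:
J(n) = 0
(J(-258) - 272972) + 148324 = (0 - 272972) + 148324 = -272972 + 148324 = -124648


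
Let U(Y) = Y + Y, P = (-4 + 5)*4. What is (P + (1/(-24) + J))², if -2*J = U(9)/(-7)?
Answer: 776161/28224 ≈ 27.500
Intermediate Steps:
P = 4 (P = 1*4 = 4)
U(Y) = 2*Y
J = 9/7 (J = -2*9/(2*(-7)) = -9*(-1)/7 = -½*(-18/7) = 9/7 ≈ 1.2857)
(P + (1/(-24) + J))² = (4 + (1/(-24) + 9/7))² = (4 + (-1/24 + 9/7))² = (4 + 209/168)² = (881/168)² = 776161/28224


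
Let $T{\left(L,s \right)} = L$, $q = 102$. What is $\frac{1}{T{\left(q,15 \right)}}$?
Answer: $\frac{1}{102} \approx 0.0098039$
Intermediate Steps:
$\frac{1}{T{\left(q,15 \right)}} = \frac{1}{102}$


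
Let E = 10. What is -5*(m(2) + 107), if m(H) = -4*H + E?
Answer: -545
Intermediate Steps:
m(H) = 10 - 4*H (m(H) = -4*H + 10 = 10 - 4*H)
-5*(m(2) + 107) = -5*((10 - 4*2) + 107) = -5*((10 - 8) + 107) = -5*(2 + 107) = -5*109 = -545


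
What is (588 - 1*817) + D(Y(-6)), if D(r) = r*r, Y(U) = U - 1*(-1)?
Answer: -204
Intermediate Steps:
Y(U) = 1 + U (Y(U) = U + 1 = 1 + U)
D(r) = r²
(588 - 1*817) + D(Y(-6)) = (588 - 1*817) + (1 - 6)² = (588 - 817) + (-5)² = -229 + 25 = -204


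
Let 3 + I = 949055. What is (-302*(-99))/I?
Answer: 14949/474526 ≈ 0.031503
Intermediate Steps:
I = 949052 (I = -3 + 949055 = 949052)
(-302*(-99))/I = -302*(-99)/949052 = 29898*(1/949052) = 14949/474526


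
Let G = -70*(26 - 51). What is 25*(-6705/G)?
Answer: -1341/14 ≈ -95.786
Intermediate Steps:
G = 1750 (G = -70*(-25) = 1750)
25*(-6705/G) = 25*(-6705/1750) = 25*(-6705*1/1750) = 25*(-1341/350) = -1341/14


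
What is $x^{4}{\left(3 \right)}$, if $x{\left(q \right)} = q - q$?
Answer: $0$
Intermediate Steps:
$x{\left(q \right)} = 0$
$x^{4}{\left(3 \right)} = 0^{4} = 0$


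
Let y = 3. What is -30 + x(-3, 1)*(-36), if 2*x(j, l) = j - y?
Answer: 78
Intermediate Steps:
x(j, l) = -3/2 + j/2 (x(j, l) = (j - 1*3)/2 = (j - 3)/2 = (-3 + j)/2 = -3/2 + j/2)
-30 + x(-3, 1)*(-36) = -30 + (-3/2 + (½)*(-3))*(-36) = -30 + (-3/2 - 3/2)*(-36) = -30 - 3*(-36) = -30 + 108 = 78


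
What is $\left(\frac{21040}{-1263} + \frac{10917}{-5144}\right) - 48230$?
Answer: $- \frac{313466154491}{6496872} \approx -48249.0$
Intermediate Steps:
$\left(\frac{21040}{-1263} + \frac{10917}{-5144}\right) - 48230 = \left(21040 \left(- \frac{1}{1263}\right) + 10917 \left(- \frac{1}{5144}\right)\right) - 48230 = \left(- \frac{21040}{1263} - \frac{10917}{5144}\right) - 48230 = - \frac{122017931}{6496872} - 48230 = - \frac{313466154491}{6496872}$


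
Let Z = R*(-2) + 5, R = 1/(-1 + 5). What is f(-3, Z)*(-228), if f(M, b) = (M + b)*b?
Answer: -1539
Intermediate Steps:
R = 1/4 ≈ 0.25000
Z = 9/2 (Z = (1/4)*(-2) + 5 = -1/2 + 5 = 9/2 ≈ 4.5000)
f(M, b) = b*(M + b)
f(-3, Z)*(-228) = (9*(-3 + 9/2)/2)*(-228) = ((9/2)*(3/2))*(-228) = (27/4)*(-228) = -1539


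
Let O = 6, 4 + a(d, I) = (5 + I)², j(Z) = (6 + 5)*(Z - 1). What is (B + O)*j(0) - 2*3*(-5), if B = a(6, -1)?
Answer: -168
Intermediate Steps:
j(Z) = -11 + 11*Z (j(Z) = 11*(-1 + Z) = -11 + 11*Z)
a(d, I) = -4 + (5 + I)²
B = 12 (B = -4 + (5 - 1)² = -4 + 4² = -4 + 16 = 12)
(B + O)*j(0) - 2*3*(-5) = (12 + 6)*(-11 + 11*0) - 2*3*(-5) = 18*(-11 + 0) - 6*(-5) = 18*(-11) - 1*(-30) = -198 + 30 = -168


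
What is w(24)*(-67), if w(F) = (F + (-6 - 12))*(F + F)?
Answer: -19296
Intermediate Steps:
w(F) = 2*F*(-18 + F) (w(F) = (F - 18)*(2*F) = (-18 + F)*(2*F) = 2*F*(-18 + F))
w(24)*(-67) = (2*24*(-18 + 24))*(-67) = (2*24*6)*(-67) = 288*(-67) = -19296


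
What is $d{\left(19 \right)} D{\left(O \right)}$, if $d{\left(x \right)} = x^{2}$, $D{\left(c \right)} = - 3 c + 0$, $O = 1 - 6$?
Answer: $5415$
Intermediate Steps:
$O = -5$ ($O = 1 - 6 = -5$)
$D{\left(c \right)} = - 3 c$
$d{\left(19 \right)} D{\left(O \right)} = 19^{2} \left(\left(-3\right) \left(-5\right)\right) = 361 \cdot 15 = 5415$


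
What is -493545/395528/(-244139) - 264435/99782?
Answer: -12767400977050665/4817665064267272 ≈ -2.6501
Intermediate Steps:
-493545/395528/(-244139) - 264435/99782 = -493545*1/395528*(-1/244139) - 264435*1/99782 = -493545/395528*(-1/244139) - 264435/99782 = 493545/96563810392 - 264435/99782 = -12767400977050665/4817665064267272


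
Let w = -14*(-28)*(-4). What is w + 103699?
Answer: 102131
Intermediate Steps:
w = -1568 (w = 392*(-4) = -1568)
w + 103699 = -1568 + 103699 = 102131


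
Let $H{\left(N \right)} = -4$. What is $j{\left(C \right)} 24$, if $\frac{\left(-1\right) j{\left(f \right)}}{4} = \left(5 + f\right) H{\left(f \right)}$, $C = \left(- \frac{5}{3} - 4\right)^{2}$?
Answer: $\frac{42752}{3} \approx 14251.0$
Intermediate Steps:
$C = \frac{289}{9}$ ($C = \left(\left(-5\right) \frac{1}{3} - 4\right)^{2} = \left(- \frac{5}{3} - 4\right)^{2} = \left(- \frac{17}{3}\right)^{2} = \frac{289}{9} \approx 32.111$)
$j{\left(f \right)} = 80 + 16 f$ ($j{\left(f \right)} = - 4 \left(5 + f\right) \left(-4\right) = - 4 \left(-20 - 4 f\right) = 80 + 16 f$)
$j{\left(C \right)} 24 = \left(80 + 16 \cdot \frac{289}{9}\right) 24 = \left(80 + \frac{4624}{9}\right) 24 = \frac{5344}{9} \cdot 24 = \frac{42752}{3}$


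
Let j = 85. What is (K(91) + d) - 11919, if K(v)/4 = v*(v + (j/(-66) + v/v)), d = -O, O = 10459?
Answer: 351160/33 ≈ 10641.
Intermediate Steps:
d = -10459 (d = -1*10459 = -10459)
K(v) = 4*v*(-19/66 + v) (K(v) = 4*(v*(v + (85/(-66) + v/v))) = 4*(v*(v + (85*(-1/66) + 1))) = 4*(v*(v + (-85/66 + 1))) = 4*(v*(v - 19/66)) = 4*(v*(-19/66 + v)) = 4*v*(-19/66 + v))
(K(91) + d) - 11919 = ((2/33)*91*(-19 + 66*91) - 10459) - 11919 = ((2/33)*91*(-19 + 6006) - 10459) - 11919 = ((2/33)*91*5987 - 10459) - 11919 = (1089634/33 - 10459) - 11919 = 744487/33 - 11919 = 351160/33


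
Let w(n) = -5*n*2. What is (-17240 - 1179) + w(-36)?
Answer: -18059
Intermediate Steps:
w(n) = -10*n
(-17240 - 1179) + w(-36) = (-17240 - 1179) - 10*(-36) = -18419 + 360 = -18059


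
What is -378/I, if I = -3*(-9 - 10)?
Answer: -126/19 ≈ -6.6316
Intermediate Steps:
I = 57 (I = -3*(-19) = 57)
-378/I = -378/57 = -378*1/57 = -126/19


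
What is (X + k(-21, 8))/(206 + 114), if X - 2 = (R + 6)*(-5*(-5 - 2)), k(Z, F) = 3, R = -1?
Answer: 9/16 ≈ 0.56250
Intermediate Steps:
X = 177 (X = 2 + (-1 + 6)*(-5*(-5 - 2)) = 2 + 5*(-5*(-7)) = 2 + 5*35 = 2 + 175 = 177)
(X + k(-21, 8))/(206 + 114) = (177 + 3)/(206 + 114) = 180/320 = 180*(1/320) = 9/16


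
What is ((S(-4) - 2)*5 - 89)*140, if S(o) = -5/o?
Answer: -12985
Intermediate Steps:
((S(-4) - 2)*5 - 89)*140 = ((-5/(-4) - 2)*5 - 89)*140 = ((-5*(-¼) - 2)*5 - 89)*140 = ((5/4 - 2)*5 - 89)*140 = (-¾*5 - 89)*140 = (-15/4 - 89)*140 = -371/4*140 = -12985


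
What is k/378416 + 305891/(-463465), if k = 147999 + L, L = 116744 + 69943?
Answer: 19680599167/87691285720 ≈ 0.22443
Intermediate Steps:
L = 186687
k = 334686 (k = 147999 + 186687 = 334686)
k/378416 + 305891/(-463465) = 334686/378416 + 305891/(-463465) = 334686*(1/378416) + 305891*(-1/463465) = 167343/189208 - 305891/463465 = 19680599167/87691285720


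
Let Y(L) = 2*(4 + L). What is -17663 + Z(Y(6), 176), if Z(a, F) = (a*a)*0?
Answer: -17663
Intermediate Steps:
Y(L) = 8 + 2*L
Z(a, F) = 0 (Z(a, F) = a²*0 = 0)
-17663 + Z(Y(6), 176) = -17663 + 0 = -17663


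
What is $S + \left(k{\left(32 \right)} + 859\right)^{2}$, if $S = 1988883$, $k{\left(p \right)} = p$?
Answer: $2782764$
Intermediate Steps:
$S + \left(k{\left(32 \right)} + 859\right)^{2} = 1988883 + \left(32 + 859\right)^{2} = 1988883 + 891^{2} = 1988883 + 793881 = 2782764$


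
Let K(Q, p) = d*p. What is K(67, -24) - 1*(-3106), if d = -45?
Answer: 4186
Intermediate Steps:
K(Q, p) = -45*p
K(67, -24) - 1*(-3106) = -45*(-24) - 1*(-3106) = 1080 + 3106 = 4186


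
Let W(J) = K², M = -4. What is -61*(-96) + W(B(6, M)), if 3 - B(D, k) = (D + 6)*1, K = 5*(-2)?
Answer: 5956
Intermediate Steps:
K = -10
B(D, k) = -3 - D (B(D, k) = 3 - (D + 6) = 3 - (6 + D) = 3 + (-6 - D) = -3 - D)
W(J) = 100 (W(J) = (-10)² = 100)
-61*(-96) + W(B(6, M)) = -61*(-96) + 100 = 5856 + 100 = 5956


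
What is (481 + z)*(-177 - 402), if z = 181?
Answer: -383298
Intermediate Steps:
(481 + z)*(-177 - 402) = (481 + 181)*(-177 - 402) = 662*(-579) = -383298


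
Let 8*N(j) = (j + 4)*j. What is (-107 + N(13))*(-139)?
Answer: 88265/8 ≈ 11033.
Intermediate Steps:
N(j) = j*(4 + j)/8 (N(j) = ((j + 4)*j)/8 = ((4 + j)*j)/8 = (j*(4 + j))/8 = j*(4 + j)/8)
(-107 + N(13))*(-139) = (-107 + (⅛)*13*(4 + 13))*(-139) = (-107 + (⅛)*13*17)*(-139) = (-107 + 221/8)*(-139) = -635/8*(-139) = 88265/8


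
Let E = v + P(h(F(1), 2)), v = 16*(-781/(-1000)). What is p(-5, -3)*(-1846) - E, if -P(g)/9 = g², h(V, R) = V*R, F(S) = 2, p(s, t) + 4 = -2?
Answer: 1400938/125 ≈ 11208.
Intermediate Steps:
p(s, t) = -6 (p(s, t) = -4 - 2 = -6)
v = 1562/125 (v = 16*(-781*(-1/1000)) = 16*(781/1000) = 1562/125 ≈ 12.496)
h(V, R) = R*V
P(g) = -9*g²
E = -16438/125 (E = 1562/125 - 9*(2*2)² = 1562/125 - 9*4² = 1562/125 - 9*16 = 1562/125 - 144 = -16438/125 ≈ -131.50)
p(-5, -3)*(-1846) - E = -6*(-1846) - 1*(-16438/125) = 11076 + 16438/125 = 1400938/125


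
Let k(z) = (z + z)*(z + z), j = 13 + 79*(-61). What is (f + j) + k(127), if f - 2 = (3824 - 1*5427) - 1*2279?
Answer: 55830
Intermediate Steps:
j = -4806 (j = 13 - 4819 = -4806)
f = -3880 (f = 2 + ((3824 - 1*5427) - 1*2279) = 2 + ((3824 - 5427) - 2279) = 2 + (-1603 - 2279) = 2 - 3882 = -3880)
k(z) = 4*z² (k(z) = (2*z)*(2*z) = 4*z²)
(f + j) + k(127) = (-3880 - 4806) + 4*127² = -8686 + 4*16129 = -8686 + 64516 = 55830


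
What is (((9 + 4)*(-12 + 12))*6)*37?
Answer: 0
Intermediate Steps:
(((9 + 4)*(-12 + 12))*6)*37 = ((13*0)*6)*37 = (0*6)*37 = 0*37 = 0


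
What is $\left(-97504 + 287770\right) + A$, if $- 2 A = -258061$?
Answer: $\frac{638593}{2} \approx 3.193 \cdot 10^{5}$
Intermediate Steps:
$A = \frac{258061}{2}$ ($A = \left(- \frac{1}{2}\right) \left(-258061\right) = \frac{258061}{2} \approx 1.2903 \cdot 10^{5}$)
$\left(-97504 + 287770\right) + A = \left(-97504 + 287770\right) + \frac{258061}{2} = 190266 + \frac{258061}{2} = \frac{638593}{2}$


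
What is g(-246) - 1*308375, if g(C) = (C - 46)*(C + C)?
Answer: -164711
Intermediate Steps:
g(C) = 2*C*(-46 + C) (g(C) = (-46 + C)*(2*C) = 2*C*(-46 + C))
g(-246) - 1*308375 = 2*(-246)*(-46 - 246) - 1*308375 = 2*(-246)*(-292) - 308375 = 143664 - 308375 = -164711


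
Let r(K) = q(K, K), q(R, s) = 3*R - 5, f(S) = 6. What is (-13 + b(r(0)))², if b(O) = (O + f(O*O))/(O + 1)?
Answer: 2809/16 ≈ 175.56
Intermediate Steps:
q(R, s) = -5 + 3*R
r(K) = -5 + 3*K
b(O) = (6 + O)/(1 + O) (b(O) = (O + 6)/(O + 1) = (6 + O)/(1 + O))
(-13 + b(r(0)))² = (-13 + (6 + (-5 + 3*0))/(1 + (-5 + 3*0)))² = (-13 + (6 + (-5 + 0))/(1 + (-5 + 0)))² = (-13 + (6 - 5)/(1 - 5))² = (-13 + 1/(-4))² = (-13 - ¼*1)² = (-13 - ¼)² = (-53/4)² = 2809/16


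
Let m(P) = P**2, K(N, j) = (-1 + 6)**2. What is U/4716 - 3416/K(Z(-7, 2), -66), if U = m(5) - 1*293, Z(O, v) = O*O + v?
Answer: -4029139/29475 ≈ -136.70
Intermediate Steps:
Z(O, v) = v + O**2 (Z(O, v) = O**2 + v = v + O**2)
K(N, j) = 25 (K(N, j) = 5**2 = 25)
U = -268 (U = 5**2 - 1*293 = 25 - 293 = -268)
U/4716 - 3416/K(Z(-7, 2), -66) = -268/4716 - 3416/25 = -268*1/4716 - 3416*1/25 = -67/1179 - 3416/25 = -4029139/29475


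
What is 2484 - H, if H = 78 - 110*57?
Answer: 8676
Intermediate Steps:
H = -6192 (H = 78 - 6270 = -6192)
2484 - H = 2484 - 1*(-6192) = 2484 + 6192 = 8676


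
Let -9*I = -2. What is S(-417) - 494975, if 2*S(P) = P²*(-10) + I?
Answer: -12279779/9 ≈ -1.3644e+6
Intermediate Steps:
I = 2/9 (I = -⅑*(-2) = 2/9 ≈ 0.22222)
S(P) = ⅑ - 5*P² (S(P) = (P²*(-10) + 2/9)/2 = (-10*P² + 2/9)/2 = (2/9 - 10*P²)/2 = ⅑ - 5*P²)
S(-417) - 494975 = (⅑ - 5*(-417)²) - 494975 = (⅑ - 5*173889) - 494975 = (⅑ - 869445) - 494975 = -7825004/9 - 494975 = -12279779/9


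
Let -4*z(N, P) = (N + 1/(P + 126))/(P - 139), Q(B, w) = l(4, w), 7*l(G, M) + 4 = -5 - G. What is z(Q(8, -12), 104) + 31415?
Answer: 7080938017/225400 ≈ 31415.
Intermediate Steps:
l(G, M) = -9/7 - G/7 (l(G, M) = -4/7 + (-5 - G)/7 = -4/7 + (-5/7 - G/7) = -9/7 - G/7)
Q(B, w) = -13/7 (Q(B, w) = -9/7 - 1/7*4 = -9/7 - 4/7 = -13/7)
z(N, P) = -(N + 1/(126 + P))/(4*(-139 + P)) (z(N, P) = -(N + 1/(P + 126))/(4*(P - 139)) = -(N + 1/(126 + P))/(4*(-139 + P)))
z(Q(8, -12), 104) + 31415 = (1 + 126*(-13/7) - 13/7*104)/(4*(17514 - 1*104**2 + 13*104)) + 31415 = (1 - 234 - 1352/7)/(4*(17514 - 1*10816 + 1352)) + 31415 = (1/4)*(-2983/7)/(17514 - 10816 + 1352) + 31415 = (1/4)*(-2983/7)/8050 + 31415 = (1/4)*(1/8050)*(-2983/7) + 31415 = -2983/225400 + 31415 = 7080938017/225400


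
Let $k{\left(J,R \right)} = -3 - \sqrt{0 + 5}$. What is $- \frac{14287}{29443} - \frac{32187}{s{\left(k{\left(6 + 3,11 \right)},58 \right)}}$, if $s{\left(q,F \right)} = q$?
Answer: $\frac{2842988375}{117772} - \frac{32187 \sqrt{5}}{4} \approx 6146.7$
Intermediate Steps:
$k{\left(J,R \right)} = -3 - \sqrt{5}$
$- \frac{14287}{29443} - \frac{32187}{s{\left(k{\left(6 + 3,11 \right)},58 \right)}} = - \frac{14287}{29443} - \frac{32187}{-3 - \sqrt{5}}$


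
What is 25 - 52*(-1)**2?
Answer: -27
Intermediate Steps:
25 - 52*(-1)**2 = 25 - 52*1 = 25 - 52 = -27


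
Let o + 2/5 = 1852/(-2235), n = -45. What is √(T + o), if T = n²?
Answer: √10109193315/2235 ≈ 44.986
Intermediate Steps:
o = -2746/2235 (o = -⅖ + 1852/(-2235) = -⅖ + 1852*(-1/2235) = -⅖ - 1852/2235 = -2746/2235 ≈ -1.2286)
T = 2025 (T = (-45)² = 2025)
√(T + o) = √(2025 - 2746/2235) = √(4523129/2235) = √10109193315/2235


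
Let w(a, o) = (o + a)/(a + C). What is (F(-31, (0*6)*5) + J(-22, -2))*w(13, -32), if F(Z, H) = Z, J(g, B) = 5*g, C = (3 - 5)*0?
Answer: 2679/13 ≈ 206.08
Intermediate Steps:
C = 0 (C = -2*0 = 0)
w(a, o) = (a + o)/a (w(a, o) = (o + a)/(a + 0) = (a + o)/a)
(F(-31, (0*6)*5) + J(-22, -2))*w(13, -32) = (-31 + 5*(-22))*((13 - 32)/13) = (-31 - 110)*((1/13)*(-19)) = -141*(-19/13) = 2679/13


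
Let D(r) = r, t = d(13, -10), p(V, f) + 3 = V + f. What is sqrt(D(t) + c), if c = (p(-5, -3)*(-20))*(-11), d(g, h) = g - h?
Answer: I*sqrt(2397) ≈ 48.959*I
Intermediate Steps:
p(V, f) = -3 + V + f (p(V, f) = -3 + (V + f) = -3 + V + f)
t = 23 (t = 13 - 1*(-10) = 13 + 10 = 23)
c = -2420 (c = ((-3 - 5 - 3)*(-20))*(-11) = -11*(-20)*(-11) = 220*(-11) = -2420)
sqrt(D(t) + c) = sqrt(23 - 2420) = sqrt(-2397) = I*sqrt(2397)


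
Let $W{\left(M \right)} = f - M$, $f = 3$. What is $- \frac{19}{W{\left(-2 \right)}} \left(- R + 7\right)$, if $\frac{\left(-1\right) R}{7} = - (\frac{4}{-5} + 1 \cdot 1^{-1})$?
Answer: $- \frac{532}{25} \approx -21.28$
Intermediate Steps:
$R = \frac{7}{5}$ ($R = - 7 \left(- (\frac{4}{-5} + 1 \cdot 1^{-1})\right) = - 7 \left(- (4 \left(- \frac{1}{5}\right) + 1 \cdot 1)\right) = - 7 \left(- (- \frac{4}{5} + 1)\right) = - 7 \left(\left(-1\right) \frac{1}{5}\right) = \left(-7\right) \left(- \frac{1}{5}\right) = \frac{7}{5} \approx 1.4$)
$W{\left(M \right)} = 3 - M$
$- \frac{19}{W{\left(-2 \right)}} \left(- R + 7\right) = - \frac{19}{3 - -2} \left(\left(-1\right) \frac{7}{5} + 7\right) = - \frac{19}{3 + 2} \left(- \frac{7}{5} + 7\right) = - \frac{19}{5} \cdot \frac{28}{5} = \left(-19\right) \frac{1}{5} \cdot \frac{28}{5} = \left(- \frac{19}{5}\right) \frac{28}{5} = - \frac{532}{25}$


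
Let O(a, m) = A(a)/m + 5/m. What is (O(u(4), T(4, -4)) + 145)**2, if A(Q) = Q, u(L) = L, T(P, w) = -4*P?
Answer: 5340721/256 ≈ 20862.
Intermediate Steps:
T(P, w) = -4*P
O(a, m) = 5/m + a/m (O(a, m) = a/m + 5/m = 5/m + a/m)
(O(u(4), T(4, -4)) + 145)**2 = ((5 + 4)/((-4*4)) + 145)**2 = (9/(-16) + 145)**2 = (-1/16*9 + 145)**2 = (-9/16 + 145)**2 = (2311/16)**2 = 5340721/256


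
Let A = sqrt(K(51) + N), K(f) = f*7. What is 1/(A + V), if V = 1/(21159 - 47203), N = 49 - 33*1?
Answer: 26044/253002146127 + 678289936*sqrt(373)/253002146127 ≈ 0.051778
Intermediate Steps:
K(f) = 7*f
N = 16 (N = 49 - 33 = 16)
V = -1/26044 (V = 1/(-26044) = -1/26044 ≈ -3.8397e-5)
A = sqrt(373) (A = sqrt(7*51 + 16) = sqrt(357 + 16) = sqrt(373) ≈ 19.313)
1/(A + V) = 1/(sqrt(373) - 1/26044) = 1/(-1/26044 + sqrt(373))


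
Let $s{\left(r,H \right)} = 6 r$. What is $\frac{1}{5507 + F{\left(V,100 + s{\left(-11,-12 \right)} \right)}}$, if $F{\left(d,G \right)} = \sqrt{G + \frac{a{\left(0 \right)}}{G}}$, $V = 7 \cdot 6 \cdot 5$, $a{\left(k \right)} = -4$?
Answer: $\frac{93619}{515559257} - \frac{24 \sqrt{17}}{515559257} \approx 0.0001814$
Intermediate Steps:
$V = 210$ ($V = 42 \cdot 5 = 210$)
$F{\left(d,G \right)} = \sqrt{G - \frac{4}{G}}$
$\frac{1}{5507 + F{\left(V,100 + s{\left(-11,-12 \right)} \right)}} = \frac{1}{5507 + \sqrt{\left(100 + 6 \left(-11\right)\right) - \frac{4}{100 + 6 \left(-11\right)}}} = \frac{1}{5507 + \sqrt{\left(100 - 66\right) - \frac{4}{100 - 66}}} = \frac{1}{5507 + \sqrt{34 - \frac{4}{34}}} = \frac{1}{5507 + \sqrt{34 - \frac{2}{17}}} = \frac{1}{5507 + \sqrt{\frac{576}{17}}} = \frac{1}{5507 + \frac{24 \sqrt{17}}{17}}$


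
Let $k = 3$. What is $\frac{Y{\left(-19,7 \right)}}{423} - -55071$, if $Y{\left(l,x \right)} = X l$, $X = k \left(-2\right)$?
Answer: $\frac{7765049}{141} \approx 55071.0$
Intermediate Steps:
$X = -6$ ($X = 3 \left(-2\right) = -6$)
$Y{\left(l,x \right)} = - 6 l$
$\frac{Y{\left(-19,7 \right)}}{423} - -55071 = \frac{\left(-6\right) \left(-19\right)}{423} - -55071 = 114 \cdot \frac{1}{423} + 55071 = \frac{38}{141} + 55071 = \frac{7765049}{141}$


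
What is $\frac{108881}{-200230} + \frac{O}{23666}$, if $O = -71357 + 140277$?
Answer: $\frac{5611536927}{2369321590} \approx 2.3684$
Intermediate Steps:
$O = 68920$
$\frac{108881}{-200230} + \frac{O}{23666} = \frac{108881}{-200230} + \frac{68920}{23666} = 108881 \left(- \frac{1}{200230}\right) + 68920 \cdot \frac{1}{23666} = - \frac{108881}{200230} + \frac{34460}{11833} = \frac{5611536927}{2369321590}$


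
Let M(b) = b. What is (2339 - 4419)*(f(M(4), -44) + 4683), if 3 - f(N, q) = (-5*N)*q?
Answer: -7916480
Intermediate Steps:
f(N, q) = 3 + 5*N*q (f(N, q) = 3 - (-5*N)*q = 3 - (-5)*N*q = 3 + 5*N*q)
(2339 - 4419)*(f(M(4), -44) + 4683) = (2339 - 4419)*((3 + 5*4*(-44)) + 4683) = -2080*((3 - 880) + 4683) = -2080*(-877 + 4683) = -2080*3806 = -7916480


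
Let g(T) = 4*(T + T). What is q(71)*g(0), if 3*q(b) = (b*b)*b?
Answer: 0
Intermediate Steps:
g(T) = 8*T (g(T) = 4*(2*T) = 8*T)
q(b) = b**3/3 (q(b) = ((b*b)*b)/3 = (b**2*b)/3 = b**3/3)
q(71)*g(0) = ((1/3)*71**3)*(8*0) = ((1/3)*357911)*0 = (357911/3)*0 = 0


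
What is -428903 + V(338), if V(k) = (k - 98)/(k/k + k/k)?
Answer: -428783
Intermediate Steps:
V(k) = -49 + k/2 (V(k) = (-98 + k)/(1 + 1) = (-98 + k)/2 = (-98 + k)*(1/2) = -49 + k/2)
-428903 + V(338) = -428903 + (-49 + (1/2)*338) = -428903 + (-49 + 169) = -428903 + 120 = -428783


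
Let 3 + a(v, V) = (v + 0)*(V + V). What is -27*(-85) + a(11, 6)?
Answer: 2424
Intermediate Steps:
a(v, V) = -3 + 2*V*v (a(v, V) = -3 + (v + 0)*(V + V) = -3 + v*(2*V) = -3 + 2*V*v)
-27*(-85) + a(11, 6) = -27*(-85) + (-3 + 2*6*11) = 2295 + (-3 + 132) = 2295 + 129 = 2424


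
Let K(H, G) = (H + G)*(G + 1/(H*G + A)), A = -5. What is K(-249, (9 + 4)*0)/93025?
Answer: 249/465125 ≈ 0.00053534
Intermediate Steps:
K(H, G) = (G + H)*(G + 1/(-5 + G*H)) (K(H, G) = (H + G)*(G + 1/(H*G - 5)) = (G + H)*(G + 1/(G*H - 5)) = (G + H)*(G + 1/(-5 + G*H)))
K(-249, (9 + 4)*0)/93025 = (((9 + 4)*0 - 249 - 5*((9 + 4)*0)² - 249*((9 + 4)*0)³ + ((9 + 4)*0)²*(-249)² - 5*(9 + 4)*0*(-249))/(-5 + ((9 + 4)*0)*(-249)))/93025 = ((13*0 - 249 - 5*(13*0)² - 249*(13*0)³ + (13*0)²*62001 - 5*13*0*(-249))/(-5 + (13*0)*(-249)))*(1/93025) = ((0 - 249 - 5*0² - 249*0³ + 0²*62001 - 5*0*(-249))/(-5 + 0*(-249)))*(1/93025) = ((0 - 249 - 5*0 - 249*0 + 0*62001 + 0)/(-5 + 0))*(1/93025) = ((0 - 249 + 0 + 0 + 0 + 0)/(-5))*(1/93025) = -⅕*(-249)*(1/93025) = (249/5)*(1/93025) = 249/465125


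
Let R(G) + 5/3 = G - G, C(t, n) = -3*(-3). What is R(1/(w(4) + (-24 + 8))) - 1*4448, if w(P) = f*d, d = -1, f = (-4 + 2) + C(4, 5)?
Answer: -13349/3 ≈ -4449.7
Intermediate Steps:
C(t, n) = 9
f = 7 (f = (-4 + 2) + 9 = -2 + 9 = 7)
w(P) = -7 (w(P) = 7*(-1) = -7)
R(G) = -5/3 (R(G) = -5/3 + (G - G) = -5/3 + 0 = -5/3)
R(1/(w(4) + (-24 + 8))) - 1*4448 = -5/3 - 1*4448 = -5/3 - 4448 = -13349/3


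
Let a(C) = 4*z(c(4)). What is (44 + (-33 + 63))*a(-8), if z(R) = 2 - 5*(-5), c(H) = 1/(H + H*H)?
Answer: 7992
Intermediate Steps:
c(H) = 1/(H + H**2)
z(R) = 27 (z(R) = 2 + 25 = 27)
a(C) = 108 (a(C) = 4*27 = 108)
(44 + (-33 + 63))*a(-8) = (44 + (-33 + 63))*108 = (44 + 30)*108 = 74*108 = 7992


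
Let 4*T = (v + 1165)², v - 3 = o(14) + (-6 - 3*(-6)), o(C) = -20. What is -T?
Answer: -336400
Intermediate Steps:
v = -5 (v = 3 + (-20 + (-6 - 3*(-6))) = 3 + (-20 + (-6 + 18)) = 3 + (-20 + 12) = 3 - 8 = -5)
T = 336400 (T = (-5 + 1165)²/4 = (¼)*1160² = (¼)*1345600 = 336400)
-T = -1*336400 = -336400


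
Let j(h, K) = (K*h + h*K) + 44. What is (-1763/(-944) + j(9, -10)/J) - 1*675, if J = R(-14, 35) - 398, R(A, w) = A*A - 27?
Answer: -145386689/216176 ≈ -672.54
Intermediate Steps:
j(h, K) = 44 + 2*K*h (j(h, K) = (K*h + K*h) + 44 = 2*K*h + 44 = 44 + 2*K*h)
R(A, w) = -27 + A² (R(A, w) = A² - 27 = -27 + A²)
J = -229 (J = (-27 + (-14)²) - 398 = (-27 + 196) - 398 = 169 - 398 = -229)
(-1763/(-944) + j(9, -10)/J) - 1*675 = (-1763/(-944) + (44 + 2*(-10)*9)/(-229)) - 1*675 = (-1763*(-1/944) + (44 - 180)*(-1/229)) - 675 = (1763/944 - 136*(-1/229)) - 675 = (1763/944 + 136/229) - 675 = 532111/216176 - 675 = -145386689/216176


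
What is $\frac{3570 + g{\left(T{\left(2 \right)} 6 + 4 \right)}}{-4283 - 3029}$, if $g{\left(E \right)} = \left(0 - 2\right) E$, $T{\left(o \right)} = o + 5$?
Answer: $- \frac{1739}{3656} \approx -0.47566$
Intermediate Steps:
$T{\left(o \right)} = 5 + o$
$g{\left(E \right)} = - 2 E$
$\frac{3570 + g{\left(T{\left(2 \right)} 6 + 4 \right)}}{-4283 - 3029} = \frac{3570 - 2 \left(\left(5 + 2\right) 6 + 4\right)}{-4283 - 3029} = \frac{3570 - 2 \left(7 \cdot 6 + 4\right)}{-7312} = \left(3570 - 2 \left(42 + 4\right)\right) \left(- \frac{1}{7312}\right) = \left(3570 - 92\right) \left(- \frac{1}{7312}\right) = 3478 \left(- \frac{1}{7312}\right) = - \frac{1739}{3656}$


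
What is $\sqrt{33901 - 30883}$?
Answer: $\sqrt{3018} \approx 54.936$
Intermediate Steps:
$\sqrt{33901 - 30883} = \sqrt{3018}$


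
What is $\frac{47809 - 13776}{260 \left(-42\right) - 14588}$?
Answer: $- \frac{34033}{25508} \approx -1.3342$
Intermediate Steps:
$\frac{47809 - 13776}{260 \left(-42\right) - 14588} = \frac{34033}{-10920 - 14588} = \frac{34033}{-25508} = 34033 \left(- \frac{1}{25508}\right) = - \frac{34033}{25508}$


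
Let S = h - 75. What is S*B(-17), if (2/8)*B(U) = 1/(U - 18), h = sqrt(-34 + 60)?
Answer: 60/7 - 4*sqrt(26)/35 ≈ 7.9887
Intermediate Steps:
h = sqrt(26) ≈ 5.0990
S = -75 + sqrt(26) (S = sqrt(26) - 75 = -75 + sqrt(26) ≈ -69.901)
B(U) = 4/(-18 + U) (B(U) = 4/(U - 18) = 4/(-18 + U))
S*B(-17) = (-75 + sqrt(26))*(4/(-18 - 17)) = (-75 + sqrt(26))*(4/(-35)) = (-75 + sqrt(26))*(4*(-1/35)) = (-75 + sqrt(26))*(-4/35) = 60/7 - 4*sqrt(26)/35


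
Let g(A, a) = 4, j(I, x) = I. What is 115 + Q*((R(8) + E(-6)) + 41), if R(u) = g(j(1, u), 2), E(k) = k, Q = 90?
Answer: 3625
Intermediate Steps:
R(u) = 4
115 + Q*((R(8) + E(-6)) + 41) = 115 + 90*((4 - 6) + 41) = 115 + 90*(-2 + 41) = 115 + 90*39 = 115 + 3510 = 3625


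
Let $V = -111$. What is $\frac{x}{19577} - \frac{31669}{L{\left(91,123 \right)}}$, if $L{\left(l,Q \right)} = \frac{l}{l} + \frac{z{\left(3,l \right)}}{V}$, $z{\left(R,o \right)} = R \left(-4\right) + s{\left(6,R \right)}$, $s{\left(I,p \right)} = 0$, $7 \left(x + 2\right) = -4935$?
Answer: $- \frac{22939437468}{802657} \approx -28579.0$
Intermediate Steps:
$x = -707$ ($x = -2 + \frac{1}{7} \left(-4935\right) = -2 - 705 = -707$)
$z{\left(R,o \right)} = - 4 R$ ($z{\left(R,o \right)} = R \left(-4\right) + 0 = - 4 R + 0 = - 4 R$)
$L{\left(l,Q \right)} = \frac{41}{37}$ ($L{\left(l,Q \right)} = \frac{l}{l} + \frac{\left(-4\right) 3}{-111} = 1 - - \frac{4}{37} = 1 + \frac{4}{37} = \frac{41}{37}$)
$\frac{x}{19577} - \frac{31669}{L{\left(91,123 \right)}} = - \frac{707}{19577} - \frac{31669}{\frac{41}{37}} = \left(-707\right) \frac{1}{19577} - \frac{1171753}{41} = - \frac{707}{19577} - \frac{1171753}{41} = - \frac{22939437468}{802657}$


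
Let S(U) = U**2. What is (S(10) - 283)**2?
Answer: 33489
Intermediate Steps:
(S(10) - 283)**2 = (10**2 - 283)**2 = (100 - 283)**2 = (-183)**2 = 33489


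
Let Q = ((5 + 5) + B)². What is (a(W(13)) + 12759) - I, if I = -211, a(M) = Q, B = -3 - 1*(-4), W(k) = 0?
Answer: 13091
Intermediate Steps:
B = 1 (B = -3 + 4 = 1)
Q = 121 (Q = ((5 + 5) + 1)² = (10 + 1)² = 11² = 121)
a(M) = 121
(a(W(13)) + 12759) - I = (121 + 12759) - 1*(-211) = 12880 + 211 = 13091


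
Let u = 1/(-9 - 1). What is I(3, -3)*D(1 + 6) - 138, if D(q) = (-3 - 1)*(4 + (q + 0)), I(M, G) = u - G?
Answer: -1328/5 ≈ -265.60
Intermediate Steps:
u = -⅒ (u = 1/(-10) = -⅒ ≈ -0.10000)
I(M, G) = -⅒ - G
D(q) = -16 - 4*q (D(q) = -4*(4 + q) = -16 - 4*q)
I(3, -3)*D(1 + 6) - 138 = (-⅒ - 1*(-3))*(-16 - 4*(1 + 6)) - 138 = (-⅒ + 3)*(-16 - 4*7) - 138 = 29*(-16 - 28)/10 - 138 = (29/10)*(-44) - 138 = -638/5 - 138 = -1328/5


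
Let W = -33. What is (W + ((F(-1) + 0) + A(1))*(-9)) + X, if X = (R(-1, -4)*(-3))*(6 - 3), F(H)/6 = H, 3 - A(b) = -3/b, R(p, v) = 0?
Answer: -33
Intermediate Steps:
A(b) = 3 + 3/b (A(b) = 3 - (-3)/b = 3 + 3/b)
F(H) = 6*H
X = 0 (X = (0*(-3))*(6 - 3) = 0*3 = 0)
(W + ((F(-1) + 0) + A(1))*(-9)) + X = (-33 + ((6*(-1) + 0) + (3 + 3/1))*(-9)) + 0 = (-33 + ((-6 + 0) + (3 + 3*1))*(-9)) + 0 = (-33 + (-6 + (3 + 3))*(-9)) + 0 = (-33 + (-6 + 6)*(-9)) + 0 = (-33 + 0*(-9)) + 0 = (-33 + 0) + 0 = -33 + 0 = -33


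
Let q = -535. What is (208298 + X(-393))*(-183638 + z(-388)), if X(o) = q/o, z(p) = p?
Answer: -5021557272958/131 ≈ -3.8333e+10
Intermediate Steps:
X(o) = -535/o
(208298 + X(-393))*(-183638 + z(-388)) = (208298 - 535/(-393))*(-183638 - 388) = (208298 - 535*(-1/393))*(-184026) = (208298 + 535/393)*(-184026) = (81861649/393)*(-184026) = -5021557272958/131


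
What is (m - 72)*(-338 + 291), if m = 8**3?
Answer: -20680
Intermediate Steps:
m = 512
(m - 72)*(-338 + 291) = (512 - 72)*(-338 + 291) = 440*(-47) = -20680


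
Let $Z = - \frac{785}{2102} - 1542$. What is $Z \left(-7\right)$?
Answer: $\frac{22694483}{2102} \approx 10797.0$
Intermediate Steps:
$Z = - \frac{3242069}{2102}$ ($Z = \left(-785\right) \frac{1}{2102} - 1542 = - \frac{785}{2102} - 1542 = - \frac{3242069}{2102} \approx -1542.4$)
$Z \left(-7\right) = \left(- \frac{3242069}{2102}\right) \left(-7\right) = \frac{22694483}{2102}$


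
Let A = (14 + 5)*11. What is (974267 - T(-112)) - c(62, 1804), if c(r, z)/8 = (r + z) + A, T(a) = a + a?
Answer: 957891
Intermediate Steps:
T(a) = 2*a
A = 209 (A = 19*11 = 209)
c(r, z) = 1672 + 8*r + 8*z (c(r, z) = 8*((r + z) + 209) = 8*(209 + r + z) = 1672 + 8*r + 8*z)
(974267 - T(-112)) - c(62, 1804) = (974267 - 2*(-112)) - (1672 + 8*62 + 8*1804) = (974267 - 1*(-224)) - (1672 + 496 + 14432) = (974267 + 224) - 1*16600 = 974491 - 16600 = 957891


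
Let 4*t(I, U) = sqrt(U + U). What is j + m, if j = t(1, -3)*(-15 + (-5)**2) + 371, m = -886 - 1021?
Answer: -1536 + 5*I*sqrt(6)/2 ≈ -1536.0 + 6.1237*I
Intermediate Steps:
t(I, U) = sqrt(2)*sqrt(U)/4 (t(I, U) = sqrt(U + U)/4 = sqrt(2*U)/4 = (sqrt(2)*sqrt(U))/4 = sqrt(2)*sqrt(U)/4)
m = -1907
j = 371 + 5*I*sqrt(6)/2 (j = (sqrt(2)*sqrt(-3)/4)*(-15 + (-5)**2) + 371 = (sqrt(2)*(I*sqrt(3))/4)*(-15 + 25) + 371 = (I*sqrt(6)/4)*10 + 371 = 5*I*sqrt(6)/2 + 371 = 371 + 5*I*sqrt(6)/2 ≈ 371.0 + 6.1237*I)
j + m = (371 + 5*I*sqrt(6)/2) - 1907 = -1536 + 5*I*sqrt(6)/2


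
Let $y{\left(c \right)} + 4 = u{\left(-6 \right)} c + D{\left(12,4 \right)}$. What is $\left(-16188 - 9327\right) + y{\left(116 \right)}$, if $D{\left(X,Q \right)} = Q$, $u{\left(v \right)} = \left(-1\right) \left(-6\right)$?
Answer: $-24819$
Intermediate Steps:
$u{\left(v \right)} = 6$
$y{\left(c \right)} = 6 c$ ($y{\left(c \right)} = -4 + \left(6 c + 4\right) = -4 + \left(4 + 6 c\right) = 6 c$)
$\left(-16188 - 9327\right) + y{\left(116 \right)} = \left(-16188 - 9327\right) + 6 \cdot 116 = -25515 + 696 = -24819$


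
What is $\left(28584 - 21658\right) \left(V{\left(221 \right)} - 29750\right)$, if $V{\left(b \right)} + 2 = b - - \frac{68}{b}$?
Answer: $- \frac{2658884474}{13} \approx -2.0453 \cdot 10^{8}$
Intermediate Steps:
$V{\left(b \right)} = -2 + b + \frac{68}{b}$ ($V{\left(b \right)} = -2 + \left(b - - \frac{68}{b}\right) = -2 + \left(b + \frac{68}{b}\right) = -2 + b + \frac{68}{b}$)
$\left(28584 - 21658\right) \left(V{\left(221 \right)} - 29750\right) = \left(28584 - 21658\right) \left(\left(-2 + 221 + \frac{68}{221}\right) - 29750\right) = 6926 \left(\left(-2 + 221 + 68 \cdot \frac{1}{221}\right) - 29750\right) = 6926 \left(\left(-2 + 221 + \frac{4}{13}\right) - 29750\right) = 6926 \left(\frac{2851}{13} - 29750\right) = 6926 \left(- \frac{383899}{13}\right) = - \frac{2658884474}{13}$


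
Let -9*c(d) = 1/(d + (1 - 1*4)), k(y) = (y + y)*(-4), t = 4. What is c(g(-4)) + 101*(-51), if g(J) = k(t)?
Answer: -1622564/315 ≈ -5151.0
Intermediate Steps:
k(y) = -8*y (k(y) = (2*y)*(-4) = -8*y)
g(J) = -32 (g(J) = -8*4 = -32)
c(d) = -1/(9*(-3 + d)) (c(d) = -1/(9*(d + (1 - 1*4))) = -1/(9*(d + (1 - 4))) = -1/(9*(d - 3)) = -1/(9*(-3 + d)))
c(g(-4)) + 101*(-51) = -1/(-27 + 9*(-32)) + 101*(-51) = -1/(-27 - 288) - 5151 = -1/(-315) - 5151 = -1*(-1/315) - 5151 = 1/315 - 5151 = -1622564/315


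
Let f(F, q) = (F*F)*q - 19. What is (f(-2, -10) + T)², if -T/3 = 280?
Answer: 808201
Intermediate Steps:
T = -840 (T = -3*280 = -840)
f(F, q) = -19 + q*F² (f(F, q) = F²*q - 19 = q*F² - 19 = -19 + q*F²)
(f(-2, -10) + T)² = ((-19 - 10*(-2)²) - 840)² = ((-19 - 10*4) - 840)² = ((-19 - 40) - 840)² = (-59 - 840)² = (-899)² = 808201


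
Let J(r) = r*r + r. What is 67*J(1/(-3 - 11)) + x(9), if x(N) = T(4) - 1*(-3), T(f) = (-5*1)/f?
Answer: -132/49 ≈ -2.6939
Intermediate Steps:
T(f) = -5/f
J(r) = r + r² (J(r) = r² + r = r + r²)
x(N) = 7/4 (x(N) = -5/4 - 1*(-3) = -5*¼ + 3 = -5/4 + 3 = 7/4)
67*J(1/(-3 - 11)) + x(9) = 67*((1 + 1/(-3 - 11))/(-3 - 11)) + 7/4 = 67*((1 + 1/(-14))/(-14)) + 7/4 = 67*(-(1 - 1/14)/14) + 7/4 = 67*(-1/14*13/14) + 7/4 = 67*(-13/196) + 7/4 = -871/196 + 7/4 = -132/49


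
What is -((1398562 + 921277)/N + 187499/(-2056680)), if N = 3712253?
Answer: -4075122749273/7634916500040 ≈ -0.53375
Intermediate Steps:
-((1398562 + 921277)/N + 187499/(-2056680)) = -((1398562 + 921277)/3712253 + 187499/(-2056680)) = -(2319839*(1/3712253) + 187499*(-1/2056680)) = -(2319839/3712253 - 187499/2056680) = -1*4075122749273/7634916500040 = -4075122749273/7634916500040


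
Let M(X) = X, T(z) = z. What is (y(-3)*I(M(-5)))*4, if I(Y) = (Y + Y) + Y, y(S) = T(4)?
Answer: -240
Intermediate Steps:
y(S) = 4
I(Y) = 3*Y (I(Y) = 2*Y + Y = 3*Y)
(y(-3)*I(M(-5)))*4 = (4*(3*(-5)))*4 = (4*(-15))*4 = -60*4 = -240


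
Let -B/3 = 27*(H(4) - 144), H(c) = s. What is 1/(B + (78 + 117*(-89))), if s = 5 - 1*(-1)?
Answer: 1/843 ≈ 0.0011862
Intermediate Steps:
s = 6 (s = 5 + 1 = 6)
H(c) = 6
B = 11178 (B = -81*(6 - 144) = -81*(-138) = -3*(-3726) = 11178)
1/(B + (78 + 117*(-89))) = 1/(11178 + (78 + 117*(-89))) = 1/(11178 + (78 - 10413)) = 1/(11178 - 10335) = 1/843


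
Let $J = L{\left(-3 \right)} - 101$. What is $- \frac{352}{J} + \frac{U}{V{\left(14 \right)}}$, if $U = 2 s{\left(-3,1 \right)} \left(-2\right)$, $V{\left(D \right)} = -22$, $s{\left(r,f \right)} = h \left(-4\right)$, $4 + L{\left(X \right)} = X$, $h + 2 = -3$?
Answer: $\frac{2048}{297} \approx 6.8956$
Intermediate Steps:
$h = -5$ ($h = -2 - 3 = -5$)
$L{\left(X \right)} = -4 + X$
$s{\left(r,f \right)} = 20$ ($s{\left(r,f \right)} = \left(-5\right) \left(-4\right) = 20$)
$J = -108$ ($J = \left(-4 - 3\right) - 101 = -7 - 101 = -108$)
$U = -80$ ($U = 2 \cdot 20 \left(-2\right) = 40 \left(-2\right) = -80$)
$- \frac{352}{J} + \frac{U}{V{\left(14 \right)}} = - \frac{352}{-108} - \frac{80}{-22} = \left(-352\right) \left(- \frac{1}{108}\right) - - \frac{40}{11} = \frac{88}{27} + \frac{40}{11} = \frac{2048}{297}$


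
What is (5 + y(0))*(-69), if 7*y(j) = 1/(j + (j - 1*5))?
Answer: -12006/35 ≈ -343.03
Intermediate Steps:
y(j) = 1/(7*(-5 + 2*j)) (y(j) = 1/(7*(j + (j - 1*5))) = 1/(7*(j + (j - 5))) = 1/(7*(j + (-5 + j))) = 1/(7*(-5 + 2*j)))
(5 + y(0))*(-69) = (5 + 1/(7*(-5 + 2*0)))*(-69) = (5 + 1/(7*(-5 + 0)))*(-69) = (5 + (1/7)/(-5))*(-69) = (5 + (1/7)*(-1/5))*(-69) = (5 - 1/35)*(-69) = (174/35)*(-69) = -12006/35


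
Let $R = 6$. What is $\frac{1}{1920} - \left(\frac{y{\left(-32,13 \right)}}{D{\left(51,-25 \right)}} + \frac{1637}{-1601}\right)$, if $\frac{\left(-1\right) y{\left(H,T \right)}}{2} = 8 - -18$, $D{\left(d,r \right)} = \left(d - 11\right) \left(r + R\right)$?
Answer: $\frac{55752083}{58404480} \approx 0.95459$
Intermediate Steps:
$D{\left(d,r \right)} = \left(-11 + d\right) \left(6 + r\right)$ ($D{\left(d,r \right)} = \left(d - 11\right) \left(r + 6\right) = \left(-11 + d\right) \left(6 + r\right)$)
$y{\left(H,T \right)} = -52$ ($y{\left(H,T \right)} = - 2 \left(8 - -18\right) = - 2 \left(8 + 18\right) = \left(-2\right) 26 = -52$)
$\frac{1}{1920} - \left(\frac{y{\left(-32,13 \right)}}{D{\left(51,-25 \right)}} + \frac{1637}{-1601}\right) = \frac{1}{1920} - \left(- \frac{52}{-66 - -275 + 6 \cdot 51 + 51 \left(-25\right)} + \frac{1637}{-1601}\right) = \frac{1}{1920} - \left(- \frac{52}{-66 + 275 + 306 - 1275} + 1637 \left(- \frac{1}{1601}\right)\right) = \frac{1}{1920} - \left(- \frac{52}{-760} - \frac{1637}{1601}\right) = \frac{1}{1920} - \left(\left(-52\right) \left(- \frac{1}{760}\right) - \frac{1637}{1601}\right) = \frac{1}{1920} - \left(\frac{13}{190} - \frac{1637}{1601}\right) = \frac{1}{1920} - - \frac{290217}{304190} = \frac{1}{1920} + \frac{290217}{304190} = \frac{55752083}{58404480}$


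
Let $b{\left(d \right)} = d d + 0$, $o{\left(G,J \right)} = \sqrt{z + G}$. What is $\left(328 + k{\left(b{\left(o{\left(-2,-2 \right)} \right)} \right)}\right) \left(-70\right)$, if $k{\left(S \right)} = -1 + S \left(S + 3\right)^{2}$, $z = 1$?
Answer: $-22610$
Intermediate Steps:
$o{\left(G,J \right)} = \sqrt{1 + G}$
$b{\left(d \right)} = d^{2}$ ($b{\left(d \right)} = d^{2} + 0 = d^{2}$)
$k{\left(S \right)} = -1 + S \left(3 + S\right)^{2}$
$\left(328 + k{\left(b{\left(o{\left(-2,-2 \right)} \right)} \right)}\right) \left(-70\right) = \left(328 + \left(-1 + \left(\sqrt{1 - 2}\right)^{2} \left(3 + \left(\sqrt{1 - 2}\right)^{2}\right)^{2}\right)\right) \left(-70\right) = \left(328 + \left(-1 + \left(\sqrt{-1}\right)^{2} \left(3 + \left(\sqrt{-1}\right)^{2}\right)^{2}\right)\right) \left(-70\right) = \left(328 + \left(-1 + i^{2} \left(3 + i^{2}\right)^{2}\right)\right) \left(-70\right) = \left(328 - \left(1 + \left(3 - 1\right)^{2}\right)\right) \left(-70\right) = \left(328 - 5\right) \left(-70\right) = 323 \left(-70\right) = -22610$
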